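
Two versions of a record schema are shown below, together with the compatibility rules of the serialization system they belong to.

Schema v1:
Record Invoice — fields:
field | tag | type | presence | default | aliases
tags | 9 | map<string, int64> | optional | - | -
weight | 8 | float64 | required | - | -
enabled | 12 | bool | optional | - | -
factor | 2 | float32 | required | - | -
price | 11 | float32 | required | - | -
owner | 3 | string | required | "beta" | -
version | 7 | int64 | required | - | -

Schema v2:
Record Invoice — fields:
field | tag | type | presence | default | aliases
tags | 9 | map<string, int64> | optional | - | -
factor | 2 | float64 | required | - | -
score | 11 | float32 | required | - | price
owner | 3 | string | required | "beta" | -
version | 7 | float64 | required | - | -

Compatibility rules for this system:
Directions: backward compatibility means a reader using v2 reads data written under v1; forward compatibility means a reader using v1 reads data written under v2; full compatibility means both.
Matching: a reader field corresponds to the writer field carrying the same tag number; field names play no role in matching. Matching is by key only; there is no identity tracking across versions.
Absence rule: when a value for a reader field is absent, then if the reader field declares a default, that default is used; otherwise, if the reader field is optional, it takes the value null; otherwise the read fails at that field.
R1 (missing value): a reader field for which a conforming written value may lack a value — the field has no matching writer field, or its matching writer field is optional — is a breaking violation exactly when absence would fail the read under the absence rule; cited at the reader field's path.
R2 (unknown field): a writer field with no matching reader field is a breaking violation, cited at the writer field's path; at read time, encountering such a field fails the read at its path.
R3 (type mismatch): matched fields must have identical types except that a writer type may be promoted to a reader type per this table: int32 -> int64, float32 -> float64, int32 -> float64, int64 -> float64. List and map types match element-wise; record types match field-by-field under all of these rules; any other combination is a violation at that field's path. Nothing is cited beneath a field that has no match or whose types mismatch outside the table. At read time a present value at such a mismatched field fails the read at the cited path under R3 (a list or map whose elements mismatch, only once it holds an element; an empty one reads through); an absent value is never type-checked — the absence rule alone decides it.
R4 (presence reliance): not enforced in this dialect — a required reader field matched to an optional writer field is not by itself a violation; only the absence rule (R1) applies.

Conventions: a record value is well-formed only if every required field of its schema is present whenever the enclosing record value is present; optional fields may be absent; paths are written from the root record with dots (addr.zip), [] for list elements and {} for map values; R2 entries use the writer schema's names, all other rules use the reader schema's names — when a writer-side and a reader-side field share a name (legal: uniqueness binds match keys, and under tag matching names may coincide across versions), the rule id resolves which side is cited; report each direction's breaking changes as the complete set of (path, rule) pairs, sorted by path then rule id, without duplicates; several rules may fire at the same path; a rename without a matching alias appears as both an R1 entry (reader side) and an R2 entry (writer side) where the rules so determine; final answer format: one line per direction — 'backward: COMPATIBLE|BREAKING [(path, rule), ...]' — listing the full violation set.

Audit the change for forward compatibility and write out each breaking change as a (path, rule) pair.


forward: BREAKING [(factor, R3), (version, R3), (weight, R1)]

in Invoice below, arrows point writer -> reader
checking forward for Invoice: reader v1 against writer v2:
  writer optional, map<string, int64> -> map<string, int64>: reader tags maps from writer tags
  weight has no writer counterpart
  enabled has no writer counterpart
  writer required, float64 -> float32: reader factor maps from writer factor
  writer required, float32 -> float32: reader price maps from writer score
  writer required, string -> string: reader owner maps from writer owner
  writer required, float64 -> int64: reader version maps from writer version
  rule R3 violated at factor
  rule R3 violated at version
  rule R1 violated at weight
  => forward: BREAKING (3)
the rest of the Invoice diff is inert for this question:
  renamed field price to score in record Invoice (alias price declared on the renamed field) -> no rule fires on it in Invoice's dialect; the asked verdict holds
  removed field enabled from record Invoice -> matters only for Invoice's backward compatibility — outside the asked direction


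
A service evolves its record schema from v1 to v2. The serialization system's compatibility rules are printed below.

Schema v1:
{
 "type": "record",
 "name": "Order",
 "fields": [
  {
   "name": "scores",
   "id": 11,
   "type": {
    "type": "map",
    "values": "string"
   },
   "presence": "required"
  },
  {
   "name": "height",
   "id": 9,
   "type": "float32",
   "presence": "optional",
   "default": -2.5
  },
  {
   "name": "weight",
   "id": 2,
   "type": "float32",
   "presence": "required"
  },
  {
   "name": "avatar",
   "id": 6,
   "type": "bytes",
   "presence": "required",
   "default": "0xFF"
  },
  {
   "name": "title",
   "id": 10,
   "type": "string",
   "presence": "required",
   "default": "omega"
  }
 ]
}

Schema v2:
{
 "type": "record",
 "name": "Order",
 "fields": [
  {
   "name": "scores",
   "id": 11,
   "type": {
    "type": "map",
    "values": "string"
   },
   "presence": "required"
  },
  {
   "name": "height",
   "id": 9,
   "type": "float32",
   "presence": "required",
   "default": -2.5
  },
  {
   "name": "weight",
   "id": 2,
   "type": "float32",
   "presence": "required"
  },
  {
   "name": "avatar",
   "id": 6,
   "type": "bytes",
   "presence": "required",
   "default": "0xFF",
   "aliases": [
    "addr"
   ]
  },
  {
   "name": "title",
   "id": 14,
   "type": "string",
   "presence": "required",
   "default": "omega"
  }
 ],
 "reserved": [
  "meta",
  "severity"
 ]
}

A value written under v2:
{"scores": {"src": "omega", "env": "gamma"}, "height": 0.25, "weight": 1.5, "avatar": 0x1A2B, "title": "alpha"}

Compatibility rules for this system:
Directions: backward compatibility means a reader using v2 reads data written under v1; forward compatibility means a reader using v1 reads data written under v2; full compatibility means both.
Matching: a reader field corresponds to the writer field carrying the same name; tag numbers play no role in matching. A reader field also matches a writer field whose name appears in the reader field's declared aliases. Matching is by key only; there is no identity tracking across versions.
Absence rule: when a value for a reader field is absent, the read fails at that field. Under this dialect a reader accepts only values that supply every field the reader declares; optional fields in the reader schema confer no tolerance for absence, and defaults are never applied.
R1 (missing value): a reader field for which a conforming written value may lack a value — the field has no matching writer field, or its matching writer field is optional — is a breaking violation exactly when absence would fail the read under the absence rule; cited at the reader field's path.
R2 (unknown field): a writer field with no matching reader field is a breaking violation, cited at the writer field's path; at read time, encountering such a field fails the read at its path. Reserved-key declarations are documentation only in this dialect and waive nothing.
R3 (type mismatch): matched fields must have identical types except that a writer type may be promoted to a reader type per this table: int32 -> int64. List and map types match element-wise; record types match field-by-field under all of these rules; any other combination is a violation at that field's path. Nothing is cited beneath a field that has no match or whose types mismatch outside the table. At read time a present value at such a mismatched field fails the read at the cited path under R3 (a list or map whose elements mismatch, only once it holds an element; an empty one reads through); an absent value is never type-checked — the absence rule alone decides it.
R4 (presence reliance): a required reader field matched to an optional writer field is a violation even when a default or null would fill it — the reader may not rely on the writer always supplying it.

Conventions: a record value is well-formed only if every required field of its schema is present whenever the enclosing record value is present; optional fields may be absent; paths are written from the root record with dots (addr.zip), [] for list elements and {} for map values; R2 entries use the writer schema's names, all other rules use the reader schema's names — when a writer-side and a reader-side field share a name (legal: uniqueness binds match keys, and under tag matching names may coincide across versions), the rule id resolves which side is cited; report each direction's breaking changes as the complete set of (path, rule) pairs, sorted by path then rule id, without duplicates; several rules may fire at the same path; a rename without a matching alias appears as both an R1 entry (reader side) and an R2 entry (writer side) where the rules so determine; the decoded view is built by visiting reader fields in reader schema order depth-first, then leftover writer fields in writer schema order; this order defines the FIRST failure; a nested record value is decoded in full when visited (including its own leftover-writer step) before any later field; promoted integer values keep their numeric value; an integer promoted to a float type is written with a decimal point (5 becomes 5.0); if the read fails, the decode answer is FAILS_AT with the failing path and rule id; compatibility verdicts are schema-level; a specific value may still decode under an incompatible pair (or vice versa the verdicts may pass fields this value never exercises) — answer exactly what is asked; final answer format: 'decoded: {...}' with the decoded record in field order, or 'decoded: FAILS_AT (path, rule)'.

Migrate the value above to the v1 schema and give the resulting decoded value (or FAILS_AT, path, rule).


arrows below run writer -> reader for Order
decoding the Order value with the v1 reader:
  scores := {"src": "omega", "env": "gamma"}
  height := 0.25
  weight := 1.5
  avatar := 0x1A2B
  title := "alpha"
  => decoded: {"scores": {"src": "omega", "env": "gamma"}, "height": 0.25, "weight": 1.5, "avatar": 0x1A2B, "title": "alpha"}
the other Order changes do not affect what is asked:
  field height in record Order: optional changed to required -> shifts the Order verdicts, not this decode
  field title in record Order: tag 10 changed to 14 -> triggers nothing under the printed rules; the Order answer is the same either way

decoded: {"scores": {"src": "omega", "env": "gamma"}, "height": 0.25, "weight": 1.5, "avatar": 0x1A2B, "title": "alpha"}


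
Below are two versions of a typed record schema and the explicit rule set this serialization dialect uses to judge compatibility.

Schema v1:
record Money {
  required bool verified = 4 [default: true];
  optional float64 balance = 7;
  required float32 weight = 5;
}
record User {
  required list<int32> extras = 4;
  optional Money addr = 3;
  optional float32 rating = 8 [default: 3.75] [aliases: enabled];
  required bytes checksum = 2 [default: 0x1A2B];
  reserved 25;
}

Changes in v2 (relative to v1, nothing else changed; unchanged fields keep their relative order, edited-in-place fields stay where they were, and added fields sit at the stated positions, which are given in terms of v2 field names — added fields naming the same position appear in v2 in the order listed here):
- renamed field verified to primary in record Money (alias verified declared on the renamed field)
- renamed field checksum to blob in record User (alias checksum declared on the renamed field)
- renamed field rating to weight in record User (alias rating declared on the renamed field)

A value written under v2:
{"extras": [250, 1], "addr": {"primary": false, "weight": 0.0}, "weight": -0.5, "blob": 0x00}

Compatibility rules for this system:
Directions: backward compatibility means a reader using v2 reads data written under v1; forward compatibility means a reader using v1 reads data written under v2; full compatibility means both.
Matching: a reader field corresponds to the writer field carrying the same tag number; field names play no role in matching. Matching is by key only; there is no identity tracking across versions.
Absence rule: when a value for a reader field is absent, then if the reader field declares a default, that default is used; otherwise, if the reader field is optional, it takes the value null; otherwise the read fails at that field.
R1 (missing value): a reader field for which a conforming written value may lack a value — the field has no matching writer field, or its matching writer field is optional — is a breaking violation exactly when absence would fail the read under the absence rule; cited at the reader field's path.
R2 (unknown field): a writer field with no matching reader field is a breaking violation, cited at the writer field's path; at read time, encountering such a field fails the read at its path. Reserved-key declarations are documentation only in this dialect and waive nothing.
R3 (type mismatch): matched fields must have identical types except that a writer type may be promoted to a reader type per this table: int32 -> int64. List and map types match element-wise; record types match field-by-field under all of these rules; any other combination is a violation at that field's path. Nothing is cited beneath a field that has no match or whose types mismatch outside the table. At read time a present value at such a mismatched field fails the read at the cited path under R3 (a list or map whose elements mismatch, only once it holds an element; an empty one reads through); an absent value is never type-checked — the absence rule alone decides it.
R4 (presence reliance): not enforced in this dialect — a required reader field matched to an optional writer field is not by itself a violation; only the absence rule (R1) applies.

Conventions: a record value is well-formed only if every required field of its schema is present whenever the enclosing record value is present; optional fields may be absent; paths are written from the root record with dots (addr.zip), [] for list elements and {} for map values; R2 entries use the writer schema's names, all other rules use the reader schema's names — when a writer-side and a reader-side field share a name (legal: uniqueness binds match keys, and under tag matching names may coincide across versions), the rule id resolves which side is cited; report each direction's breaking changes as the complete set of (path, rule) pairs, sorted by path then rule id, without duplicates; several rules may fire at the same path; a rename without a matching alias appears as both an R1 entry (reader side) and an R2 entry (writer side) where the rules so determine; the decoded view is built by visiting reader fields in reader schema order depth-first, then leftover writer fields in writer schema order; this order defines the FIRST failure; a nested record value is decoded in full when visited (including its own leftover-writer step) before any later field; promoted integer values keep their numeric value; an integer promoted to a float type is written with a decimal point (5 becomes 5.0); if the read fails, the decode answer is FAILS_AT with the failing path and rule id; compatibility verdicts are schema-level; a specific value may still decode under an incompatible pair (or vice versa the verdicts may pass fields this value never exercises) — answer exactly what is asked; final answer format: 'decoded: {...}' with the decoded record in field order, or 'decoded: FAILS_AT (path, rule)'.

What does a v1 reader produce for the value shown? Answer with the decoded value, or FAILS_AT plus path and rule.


decoded: {"extras": [250, 1], "addr": {"verified": false, "balance": null, "weight": 0.0}, "rating": -0.5, "checksum": 0x00}

in User below, arrows point writer -> reader
decode walk for User under reader schema v1:
  extras := [250, 1]
  addr.verified := false (from writer primary)
  addr.balance := null (absent, optional -> null)
  addr.weight := 0.0
  rating := -0.5 (from writer weight)
  checksum := 0x00 (from writer blob)
  => decoded: {"extras": [250, 1], "addr": {"verified": false, "balance": null, "weight": 0.0}, "rating": -0.5, "checksum": 0x00}
ruling out the remaining User differences:
  renamed field verified to primary in record Money (alias verified declared on the renamed field) -> no rule fires on it and the decoded User view is identical with or without it
  renamed field checksum to blob in record User (alias checksum declared on the renamed field) -> no rule fires on it and the decoded User view is identical with or without it
  renamed field rating to weight in record User (alias rating declared on the renamed field) -> no rule fires on it and the decoded User view is identical with or without it


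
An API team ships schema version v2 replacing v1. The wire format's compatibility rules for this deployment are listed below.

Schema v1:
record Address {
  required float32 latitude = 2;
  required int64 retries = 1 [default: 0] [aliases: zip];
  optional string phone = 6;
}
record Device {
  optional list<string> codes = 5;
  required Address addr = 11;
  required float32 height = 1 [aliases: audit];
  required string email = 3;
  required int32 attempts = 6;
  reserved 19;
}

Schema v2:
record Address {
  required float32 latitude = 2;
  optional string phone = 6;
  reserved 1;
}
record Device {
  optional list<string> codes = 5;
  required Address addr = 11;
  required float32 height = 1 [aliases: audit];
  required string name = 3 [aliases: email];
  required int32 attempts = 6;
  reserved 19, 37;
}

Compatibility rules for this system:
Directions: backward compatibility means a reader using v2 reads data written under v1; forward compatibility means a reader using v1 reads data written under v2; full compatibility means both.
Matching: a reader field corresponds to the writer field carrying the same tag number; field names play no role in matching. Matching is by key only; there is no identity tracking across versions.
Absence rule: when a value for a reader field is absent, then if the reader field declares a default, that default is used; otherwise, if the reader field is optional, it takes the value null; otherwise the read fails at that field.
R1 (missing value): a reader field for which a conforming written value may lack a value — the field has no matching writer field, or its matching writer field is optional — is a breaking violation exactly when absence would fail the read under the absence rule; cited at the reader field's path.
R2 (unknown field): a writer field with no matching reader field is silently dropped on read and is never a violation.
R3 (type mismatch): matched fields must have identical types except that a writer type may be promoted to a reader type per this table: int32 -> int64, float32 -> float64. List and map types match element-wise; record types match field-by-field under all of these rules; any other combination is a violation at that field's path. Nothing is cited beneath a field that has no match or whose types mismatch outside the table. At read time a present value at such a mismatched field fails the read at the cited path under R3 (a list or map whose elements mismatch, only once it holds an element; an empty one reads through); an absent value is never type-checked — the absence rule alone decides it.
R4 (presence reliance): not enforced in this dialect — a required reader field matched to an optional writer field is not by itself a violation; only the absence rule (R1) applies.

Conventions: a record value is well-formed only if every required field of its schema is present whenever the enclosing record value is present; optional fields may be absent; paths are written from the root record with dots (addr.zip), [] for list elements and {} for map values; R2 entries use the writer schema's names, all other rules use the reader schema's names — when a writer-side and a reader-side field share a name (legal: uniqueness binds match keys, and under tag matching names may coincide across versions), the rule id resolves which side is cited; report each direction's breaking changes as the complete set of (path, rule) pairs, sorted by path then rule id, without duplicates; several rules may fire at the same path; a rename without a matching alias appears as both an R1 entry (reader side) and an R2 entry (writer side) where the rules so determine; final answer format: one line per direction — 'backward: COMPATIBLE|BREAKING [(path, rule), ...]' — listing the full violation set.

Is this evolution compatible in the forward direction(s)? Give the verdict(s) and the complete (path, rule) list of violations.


forward: COMPATIBLE []

arrows below run writer -> reader for Device
forward for Device (reader v1, writer v2):
  list<string> -> list<string>, writer optional: codes aligns to codes
  Address -> Address, writer required: addr aligns to addr
  float32 -> float32, writer required: height aligns to height
  string -> string, writer required: email aligns to name
  int32 -> int32, writer required: attempts aligns to attempts
  float32 -> float32, writer required: addr.latitude aligns to addr.latitude
  addr.retries: no writer match
  string -> string, writer optional: addr.phone aligns to addr.phone
  => forward verdict for Device: COMPATIBLE, no violations
the other Device changes do not affect what is asked:
  renamed field email to name in record Device (alias email declared on the renamed field) -> inert for the asked Device verdict: nothing fires
  removed field retries from record Address (its key 1 joins the reserved list) -> inert for the asked Device verdict: nothing fires


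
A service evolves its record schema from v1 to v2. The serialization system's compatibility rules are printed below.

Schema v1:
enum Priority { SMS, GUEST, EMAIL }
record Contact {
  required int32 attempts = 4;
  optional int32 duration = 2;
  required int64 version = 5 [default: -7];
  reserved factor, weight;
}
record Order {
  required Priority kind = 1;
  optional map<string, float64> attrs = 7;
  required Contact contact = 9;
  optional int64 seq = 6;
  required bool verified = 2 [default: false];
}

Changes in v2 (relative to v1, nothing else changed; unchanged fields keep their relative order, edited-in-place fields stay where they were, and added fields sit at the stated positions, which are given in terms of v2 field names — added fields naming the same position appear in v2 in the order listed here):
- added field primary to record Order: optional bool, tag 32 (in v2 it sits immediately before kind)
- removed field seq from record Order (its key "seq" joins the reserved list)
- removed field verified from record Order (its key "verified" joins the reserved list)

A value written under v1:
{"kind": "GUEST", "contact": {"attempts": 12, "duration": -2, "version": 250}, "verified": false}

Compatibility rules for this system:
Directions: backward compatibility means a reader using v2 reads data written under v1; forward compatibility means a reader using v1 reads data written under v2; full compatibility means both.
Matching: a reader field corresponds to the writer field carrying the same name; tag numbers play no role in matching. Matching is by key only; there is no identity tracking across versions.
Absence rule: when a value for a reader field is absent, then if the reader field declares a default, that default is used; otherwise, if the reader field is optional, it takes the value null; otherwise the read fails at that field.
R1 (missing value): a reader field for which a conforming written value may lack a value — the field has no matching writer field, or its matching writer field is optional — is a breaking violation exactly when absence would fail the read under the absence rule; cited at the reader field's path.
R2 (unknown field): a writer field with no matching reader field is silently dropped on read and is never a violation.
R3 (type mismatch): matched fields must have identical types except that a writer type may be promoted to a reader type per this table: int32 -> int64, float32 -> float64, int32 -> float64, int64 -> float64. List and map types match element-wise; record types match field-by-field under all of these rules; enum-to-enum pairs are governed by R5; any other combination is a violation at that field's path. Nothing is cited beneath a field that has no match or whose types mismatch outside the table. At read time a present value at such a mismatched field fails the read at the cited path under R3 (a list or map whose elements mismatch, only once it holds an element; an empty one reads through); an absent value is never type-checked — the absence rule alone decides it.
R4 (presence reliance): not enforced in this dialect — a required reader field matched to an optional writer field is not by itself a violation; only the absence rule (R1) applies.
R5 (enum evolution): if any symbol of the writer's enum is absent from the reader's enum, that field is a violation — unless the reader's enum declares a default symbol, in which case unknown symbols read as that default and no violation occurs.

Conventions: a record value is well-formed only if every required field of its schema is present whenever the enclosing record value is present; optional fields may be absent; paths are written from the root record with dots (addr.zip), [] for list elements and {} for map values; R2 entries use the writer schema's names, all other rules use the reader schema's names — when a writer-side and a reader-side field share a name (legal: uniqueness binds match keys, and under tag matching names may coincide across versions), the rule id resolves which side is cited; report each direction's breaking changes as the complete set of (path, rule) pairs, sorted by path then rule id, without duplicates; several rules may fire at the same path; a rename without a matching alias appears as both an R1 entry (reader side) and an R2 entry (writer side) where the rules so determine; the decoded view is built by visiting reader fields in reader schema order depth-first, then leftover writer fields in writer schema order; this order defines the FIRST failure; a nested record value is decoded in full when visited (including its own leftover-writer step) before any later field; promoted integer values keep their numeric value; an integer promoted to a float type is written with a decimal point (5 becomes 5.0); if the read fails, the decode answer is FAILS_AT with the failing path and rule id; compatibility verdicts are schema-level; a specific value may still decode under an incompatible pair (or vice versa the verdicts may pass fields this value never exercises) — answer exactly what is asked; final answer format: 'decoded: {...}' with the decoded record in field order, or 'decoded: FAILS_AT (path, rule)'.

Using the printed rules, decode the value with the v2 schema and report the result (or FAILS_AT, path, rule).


the writer's type comes first in each Order pair
migrating the Order value to v2:
  primary := null (not supplied -> null)
  kind := "GUEST"
  attrs := null (not supplied -> null)
  contact.attempts := 12
  contact.duration := -2
  contact.version := 250
  writer verified: unmatched, discarded
  => decoded: {"primary": null, "kind": "GUEST", "attrs": null, "contact": {"attempts": 12, "duration": -2, "version": 250}}

decoded: {"primary": null, "kind": "GUEST", "attrs": null, "contact": {"attempts": 12, "duration": -2, "version": 250}}


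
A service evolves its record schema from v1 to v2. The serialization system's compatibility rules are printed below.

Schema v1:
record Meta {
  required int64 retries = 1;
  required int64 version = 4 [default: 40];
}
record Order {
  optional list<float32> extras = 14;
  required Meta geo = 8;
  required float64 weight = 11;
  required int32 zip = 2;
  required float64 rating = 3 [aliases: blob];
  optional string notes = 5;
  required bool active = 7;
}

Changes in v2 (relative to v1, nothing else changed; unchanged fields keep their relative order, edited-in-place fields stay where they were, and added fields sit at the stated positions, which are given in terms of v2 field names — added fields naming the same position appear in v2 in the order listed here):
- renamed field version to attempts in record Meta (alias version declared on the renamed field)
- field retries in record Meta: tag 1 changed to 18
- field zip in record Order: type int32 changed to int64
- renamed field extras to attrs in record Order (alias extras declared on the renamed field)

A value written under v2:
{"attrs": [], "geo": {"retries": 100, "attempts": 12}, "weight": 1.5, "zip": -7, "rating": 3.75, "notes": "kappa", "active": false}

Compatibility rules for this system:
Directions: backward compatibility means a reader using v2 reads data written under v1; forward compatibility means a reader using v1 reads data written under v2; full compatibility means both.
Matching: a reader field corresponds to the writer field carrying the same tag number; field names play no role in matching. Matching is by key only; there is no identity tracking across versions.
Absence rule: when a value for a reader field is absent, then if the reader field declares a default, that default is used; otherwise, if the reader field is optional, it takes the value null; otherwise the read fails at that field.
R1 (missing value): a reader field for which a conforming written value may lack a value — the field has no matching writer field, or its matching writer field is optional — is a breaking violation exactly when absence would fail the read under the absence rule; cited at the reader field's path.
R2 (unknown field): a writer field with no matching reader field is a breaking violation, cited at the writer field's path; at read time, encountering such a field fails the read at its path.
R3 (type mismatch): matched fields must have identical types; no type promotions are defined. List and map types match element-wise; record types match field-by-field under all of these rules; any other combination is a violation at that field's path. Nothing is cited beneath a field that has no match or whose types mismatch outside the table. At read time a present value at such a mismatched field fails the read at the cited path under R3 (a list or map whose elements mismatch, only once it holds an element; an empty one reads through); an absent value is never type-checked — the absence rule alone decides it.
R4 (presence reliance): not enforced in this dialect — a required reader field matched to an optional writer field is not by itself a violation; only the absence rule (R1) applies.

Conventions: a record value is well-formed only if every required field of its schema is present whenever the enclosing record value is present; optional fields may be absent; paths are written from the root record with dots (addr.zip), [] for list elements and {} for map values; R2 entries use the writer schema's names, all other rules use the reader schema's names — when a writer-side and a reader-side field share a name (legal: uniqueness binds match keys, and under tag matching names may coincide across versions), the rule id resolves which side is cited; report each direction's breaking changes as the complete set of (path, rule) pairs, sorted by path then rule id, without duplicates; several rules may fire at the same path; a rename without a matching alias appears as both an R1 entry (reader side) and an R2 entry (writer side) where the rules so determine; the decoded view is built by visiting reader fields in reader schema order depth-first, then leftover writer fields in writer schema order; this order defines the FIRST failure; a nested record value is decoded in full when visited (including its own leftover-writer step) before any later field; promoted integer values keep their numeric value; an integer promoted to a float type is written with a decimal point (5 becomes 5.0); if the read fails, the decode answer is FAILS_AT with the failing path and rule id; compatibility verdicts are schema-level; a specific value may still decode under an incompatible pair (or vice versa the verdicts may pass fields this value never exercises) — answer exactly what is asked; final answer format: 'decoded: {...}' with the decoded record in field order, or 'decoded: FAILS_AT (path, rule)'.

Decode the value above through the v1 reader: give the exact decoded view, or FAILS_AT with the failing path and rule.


decoded: FAILS_AT (geo.retries, R1)

in Order below, arrows point writer -> reader
decoding the Order value with the v1 reader:
  extras := [] (from writer attrs)
  read fails at geo.retries under R1 (no fill)
  => FAILS_AT (geo.retries, R1)
checking off the Order differences that do not matter here:
  renamed field version to attempts in record Meta (alias version declared on the renamed field) -> fires no rule on Order under this dialect and leaves the result unchanged
  field zip in record Order: type int32 changed to int64 -> changes Order's schema-level verdicts only — the decode of this value is the same
  renamed field extras to attrs in record Order (alias extras declared on the renamed field) -> fires no rule on Order under this dialect and leaves the result unchanged


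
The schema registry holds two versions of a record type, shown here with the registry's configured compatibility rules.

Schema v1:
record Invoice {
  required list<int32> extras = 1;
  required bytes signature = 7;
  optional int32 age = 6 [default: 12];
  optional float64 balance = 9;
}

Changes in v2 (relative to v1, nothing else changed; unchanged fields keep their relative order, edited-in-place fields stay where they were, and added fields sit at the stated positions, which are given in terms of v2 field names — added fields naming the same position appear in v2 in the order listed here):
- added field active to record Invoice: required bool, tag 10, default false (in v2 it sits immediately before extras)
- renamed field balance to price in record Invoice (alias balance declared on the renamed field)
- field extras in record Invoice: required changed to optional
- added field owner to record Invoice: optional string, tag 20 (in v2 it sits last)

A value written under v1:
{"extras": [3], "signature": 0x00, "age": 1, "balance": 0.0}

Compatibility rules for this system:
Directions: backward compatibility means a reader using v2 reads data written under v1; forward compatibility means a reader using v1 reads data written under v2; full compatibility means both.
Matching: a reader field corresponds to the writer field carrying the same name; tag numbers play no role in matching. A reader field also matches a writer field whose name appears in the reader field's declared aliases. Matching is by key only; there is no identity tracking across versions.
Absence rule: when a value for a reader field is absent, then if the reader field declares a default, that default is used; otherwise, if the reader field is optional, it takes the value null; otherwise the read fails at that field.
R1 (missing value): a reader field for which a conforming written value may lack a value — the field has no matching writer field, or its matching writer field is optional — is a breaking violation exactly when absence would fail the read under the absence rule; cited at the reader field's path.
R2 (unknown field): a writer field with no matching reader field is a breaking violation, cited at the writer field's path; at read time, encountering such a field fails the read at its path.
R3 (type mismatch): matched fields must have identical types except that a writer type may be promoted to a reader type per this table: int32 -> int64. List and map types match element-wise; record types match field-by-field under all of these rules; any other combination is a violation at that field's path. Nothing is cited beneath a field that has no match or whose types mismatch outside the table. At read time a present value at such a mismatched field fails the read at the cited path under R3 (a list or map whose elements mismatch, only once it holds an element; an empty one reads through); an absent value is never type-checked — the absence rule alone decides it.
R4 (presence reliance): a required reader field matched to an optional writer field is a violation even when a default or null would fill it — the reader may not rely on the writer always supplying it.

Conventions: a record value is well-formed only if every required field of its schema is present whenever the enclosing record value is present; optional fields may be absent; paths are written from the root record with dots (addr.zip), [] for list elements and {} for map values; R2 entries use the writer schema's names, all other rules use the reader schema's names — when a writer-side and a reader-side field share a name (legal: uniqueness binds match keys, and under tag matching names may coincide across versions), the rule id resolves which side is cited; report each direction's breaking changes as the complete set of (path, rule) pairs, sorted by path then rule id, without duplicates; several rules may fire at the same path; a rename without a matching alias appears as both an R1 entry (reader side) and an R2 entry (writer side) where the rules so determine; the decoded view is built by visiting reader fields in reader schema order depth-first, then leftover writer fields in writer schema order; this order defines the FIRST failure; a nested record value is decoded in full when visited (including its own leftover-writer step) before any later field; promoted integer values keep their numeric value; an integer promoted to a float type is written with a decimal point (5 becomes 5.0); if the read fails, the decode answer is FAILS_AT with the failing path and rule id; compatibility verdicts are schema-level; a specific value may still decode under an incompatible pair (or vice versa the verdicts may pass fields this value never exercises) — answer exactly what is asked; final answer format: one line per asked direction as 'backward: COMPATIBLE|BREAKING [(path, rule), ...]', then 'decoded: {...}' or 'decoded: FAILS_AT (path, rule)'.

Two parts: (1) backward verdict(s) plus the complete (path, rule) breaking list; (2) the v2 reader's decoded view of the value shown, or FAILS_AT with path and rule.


arrows below run writer -> reader for Invoice
checking backward for Invoice: reader v2 against writer v1:
  active: no writer-side match
  extras: list<int32> -> list<int32>, writer required; from extras
  signature: bytes -> bytes, writer required; from signature
  age: int32 -> int32, writer optional; from age
  price: float64 -> float64, writer optional; from balance
  owner: no writer-side match
  nothing fires on Invoice: backward is COMPATIBLE
decode walk for Invoice under reader schema v2:
  active := false (missing; default applied)
  extras := [3]
  signature := 0x00
  age := 1
  price := 0.0 (from writer balance)
  owner := null (missing; optional => null)
  => decoded: {"active": false, "extras": [3], "signature": 0x00, "age": 1, "price": 0.0, "owner": null}
checking off the Invoice differences that do not matter here:
  field extras in record Invoice: required changed to optional -> fires only in the forward direction of Invoice, which is not asked here

backward: COMPATIBLE []; decoded: {"active": false, "extras": [3], "signature": 0x00, "age": 1, "price": 0.0, "owner": null}


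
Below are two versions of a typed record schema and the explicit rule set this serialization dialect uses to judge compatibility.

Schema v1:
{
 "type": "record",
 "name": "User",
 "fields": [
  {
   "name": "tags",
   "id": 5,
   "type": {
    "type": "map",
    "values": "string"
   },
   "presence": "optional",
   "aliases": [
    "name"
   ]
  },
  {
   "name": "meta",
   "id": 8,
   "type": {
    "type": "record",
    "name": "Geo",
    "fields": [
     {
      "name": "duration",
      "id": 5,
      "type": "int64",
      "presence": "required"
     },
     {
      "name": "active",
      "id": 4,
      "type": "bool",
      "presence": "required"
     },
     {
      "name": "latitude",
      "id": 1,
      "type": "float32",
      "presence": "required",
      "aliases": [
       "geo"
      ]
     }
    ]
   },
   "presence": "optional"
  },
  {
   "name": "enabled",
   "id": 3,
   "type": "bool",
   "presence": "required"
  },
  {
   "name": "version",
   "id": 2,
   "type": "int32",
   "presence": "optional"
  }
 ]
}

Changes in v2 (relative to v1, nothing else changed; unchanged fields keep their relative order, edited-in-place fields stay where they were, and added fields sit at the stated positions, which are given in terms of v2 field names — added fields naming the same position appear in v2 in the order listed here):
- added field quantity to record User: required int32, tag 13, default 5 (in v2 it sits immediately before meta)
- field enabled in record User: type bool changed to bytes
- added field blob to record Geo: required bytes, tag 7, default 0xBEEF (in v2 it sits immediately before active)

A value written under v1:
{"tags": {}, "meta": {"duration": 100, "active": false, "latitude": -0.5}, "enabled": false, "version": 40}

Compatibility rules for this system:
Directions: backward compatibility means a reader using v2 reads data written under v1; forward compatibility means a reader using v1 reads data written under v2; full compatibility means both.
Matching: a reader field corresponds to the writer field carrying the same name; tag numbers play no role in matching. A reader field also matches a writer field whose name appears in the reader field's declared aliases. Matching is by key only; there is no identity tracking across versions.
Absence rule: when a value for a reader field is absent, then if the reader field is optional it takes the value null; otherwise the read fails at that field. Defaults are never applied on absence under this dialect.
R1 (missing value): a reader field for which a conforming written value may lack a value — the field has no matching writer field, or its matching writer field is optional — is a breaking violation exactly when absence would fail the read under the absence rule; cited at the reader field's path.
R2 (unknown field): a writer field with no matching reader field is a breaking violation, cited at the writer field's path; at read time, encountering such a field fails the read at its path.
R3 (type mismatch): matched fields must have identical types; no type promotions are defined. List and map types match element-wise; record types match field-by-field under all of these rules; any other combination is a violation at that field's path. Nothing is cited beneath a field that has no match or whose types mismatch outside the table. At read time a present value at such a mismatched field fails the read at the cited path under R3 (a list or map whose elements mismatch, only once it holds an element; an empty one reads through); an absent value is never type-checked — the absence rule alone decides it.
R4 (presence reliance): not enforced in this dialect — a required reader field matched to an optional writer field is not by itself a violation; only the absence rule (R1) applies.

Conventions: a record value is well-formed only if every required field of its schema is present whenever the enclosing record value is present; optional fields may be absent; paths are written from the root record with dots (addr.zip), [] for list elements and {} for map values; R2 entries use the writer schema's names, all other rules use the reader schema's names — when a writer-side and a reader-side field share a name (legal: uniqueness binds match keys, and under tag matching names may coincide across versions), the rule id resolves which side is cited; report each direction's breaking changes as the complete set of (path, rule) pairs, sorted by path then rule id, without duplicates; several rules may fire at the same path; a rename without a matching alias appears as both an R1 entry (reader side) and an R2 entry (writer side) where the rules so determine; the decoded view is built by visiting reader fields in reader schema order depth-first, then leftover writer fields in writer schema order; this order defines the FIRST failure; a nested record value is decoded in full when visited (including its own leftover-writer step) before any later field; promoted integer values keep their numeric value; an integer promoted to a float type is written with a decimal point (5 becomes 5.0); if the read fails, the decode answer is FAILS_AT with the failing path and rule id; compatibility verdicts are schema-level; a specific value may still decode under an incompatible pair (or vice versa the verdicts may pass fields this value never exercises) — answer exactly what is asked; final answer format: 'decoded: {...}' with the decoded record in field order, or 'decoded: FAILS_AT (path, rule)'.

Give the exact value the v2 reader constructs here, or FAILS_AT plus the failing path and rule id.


arrows below run writer -> reader for User
decode walk for User under reader schema v2:
  tags := {}
  read fails at quantity under R1 (no fill)
  => FAILS_AT (quantity, R1)
ruling out the remaining User differences:
  added field blob to record Geo: required bytes, tag 7, default 0xBEEF (in v2 it sits immediately before active) -> affects the rule determinations only; this particular User value decodes identically
  field enabled in record User: type bool changed to bytes -> affects the rule determinations only; this particular User value decodes identically

decoded: FAILS_AT (quantity, R1)
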